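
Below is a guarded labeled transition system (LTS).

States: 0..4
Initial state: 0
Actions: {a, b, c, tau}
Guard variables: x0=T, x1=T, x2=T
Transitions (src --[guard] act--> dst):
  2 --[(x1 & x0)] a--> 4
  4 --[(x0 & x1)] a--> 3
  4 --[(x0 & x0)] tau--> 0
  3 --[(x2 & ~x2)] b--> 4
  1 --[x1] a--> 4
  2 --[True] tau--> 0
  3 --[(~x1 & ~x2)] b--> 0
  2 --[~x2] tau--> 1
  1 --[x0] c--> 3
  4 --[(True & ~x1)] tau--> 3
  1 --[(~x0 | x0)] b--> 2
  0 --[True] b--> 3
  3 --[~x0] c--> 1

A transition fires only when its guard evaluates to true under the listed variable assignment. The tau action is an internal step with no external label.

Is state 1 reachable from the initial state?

Answer: UNREACHABLE

Trace:
After dropping false guards: 8 live edges.
L0 = {0}
L1 = {3}  cumulative {0,3}
R = {0,3}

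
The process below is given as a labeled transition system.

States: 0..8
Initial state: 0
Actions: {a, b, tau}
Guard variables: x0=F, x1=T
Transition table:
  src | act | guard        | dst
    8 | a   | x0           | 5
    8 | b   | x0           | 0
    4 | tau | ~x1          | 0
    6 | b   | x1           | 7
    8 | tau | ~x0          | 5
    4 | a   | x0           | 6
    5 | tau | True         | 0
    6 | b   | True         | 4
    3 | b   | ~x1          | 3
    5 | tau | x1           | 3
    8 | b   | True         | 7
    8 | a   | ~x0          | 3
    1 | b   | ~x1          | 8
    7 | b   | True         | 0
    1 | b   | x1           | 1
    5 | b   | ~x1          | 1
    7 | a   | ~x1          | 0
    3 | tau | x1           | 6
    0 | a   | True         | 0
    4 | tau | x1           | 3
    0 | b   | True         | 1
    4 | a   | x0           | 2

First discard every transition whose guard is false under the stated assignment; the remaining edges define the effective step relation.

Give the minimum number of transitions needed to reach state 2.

Breadth-first toward 2:
  L0 = {0}
  L1 = {1}
2 never appears.

Answer: UNREACHABLE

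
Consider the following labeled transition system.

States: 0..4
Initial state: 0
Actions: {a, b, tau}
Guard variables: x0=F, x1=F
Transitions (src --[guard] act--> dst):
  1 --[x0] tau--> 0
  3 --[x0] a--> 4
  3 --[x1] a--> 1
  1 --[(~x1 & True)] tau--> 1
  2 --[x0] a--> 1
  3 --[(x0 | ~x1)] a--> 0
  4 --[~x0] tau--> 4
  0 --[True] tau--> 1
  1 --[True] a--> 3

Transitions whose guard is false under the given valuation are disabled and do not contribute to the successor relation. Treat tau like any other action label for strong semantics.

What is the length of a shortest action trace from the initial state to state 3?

Answer: 2

Analysis:
BFS to 3:
  Layer 0: {0}
  Layer 1: {1}
  Layer 2: {3}
first hit 3 at d=2 via tau·a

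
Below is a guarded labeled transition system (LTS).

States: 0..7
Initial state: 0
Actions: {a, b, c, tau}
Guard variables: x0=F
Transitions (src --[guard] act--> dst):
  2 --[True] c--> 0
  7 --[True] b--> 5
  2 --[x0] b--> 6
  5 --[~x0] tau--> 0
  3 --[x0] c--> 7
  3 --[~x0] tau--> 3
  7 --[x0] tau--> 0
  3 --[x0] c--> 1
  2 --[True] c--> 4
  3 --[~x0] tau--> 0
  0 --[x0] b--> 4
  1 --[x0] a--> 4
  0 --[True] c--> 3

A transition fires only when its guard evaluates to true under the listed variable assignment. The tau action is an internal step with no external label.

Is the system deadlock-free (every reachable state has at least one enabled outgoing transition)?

R = {0,3}
  0: c→3  [1 out]
  3: tau→0  tau→3  [2 out]

Answer: DEADLOCK-FREE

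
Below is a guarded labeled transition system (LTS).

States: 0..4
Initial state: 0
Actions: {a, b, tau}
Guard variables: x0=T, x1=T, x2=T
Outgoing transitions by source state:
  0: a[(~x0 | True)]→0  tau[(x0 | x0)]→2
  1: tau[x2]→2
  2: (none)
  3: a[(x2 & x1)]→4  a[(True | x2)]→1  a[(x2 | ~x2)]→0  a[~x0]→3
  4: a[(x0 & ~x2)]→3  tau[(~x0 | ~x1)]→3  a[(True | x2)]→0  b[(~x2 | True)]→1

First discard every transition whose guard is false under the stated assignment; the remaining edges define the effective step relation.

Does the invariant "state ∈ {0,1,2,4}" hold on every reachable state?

Safe = {0,1,2,4}
Reachable = {0,2}
  0: ok
  2: ok

Answer: INVARIANT HOLDS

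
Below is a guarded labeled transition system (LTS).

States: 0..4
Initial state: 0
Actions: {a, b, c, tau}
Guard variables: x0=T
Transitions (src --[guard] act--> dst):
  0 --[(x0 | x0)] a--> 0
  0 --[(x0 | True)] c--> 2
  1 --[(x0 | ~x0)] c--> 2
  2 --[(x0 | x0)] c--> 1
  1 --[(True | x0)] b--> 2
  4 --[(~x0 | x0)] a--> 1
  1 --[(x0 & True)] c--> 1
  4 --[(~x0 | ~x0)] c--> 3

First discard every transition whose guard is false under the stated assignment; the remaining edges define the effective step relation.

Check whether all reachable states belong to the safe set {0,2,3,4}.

Answer: INVARIANT VIOLATED at state 1

Trace:
Inv-set: {0,2,3,4}
R = {0,1,2}
  0: ✓
  1: outside
  2: ✓
counterexample path to 1: c·c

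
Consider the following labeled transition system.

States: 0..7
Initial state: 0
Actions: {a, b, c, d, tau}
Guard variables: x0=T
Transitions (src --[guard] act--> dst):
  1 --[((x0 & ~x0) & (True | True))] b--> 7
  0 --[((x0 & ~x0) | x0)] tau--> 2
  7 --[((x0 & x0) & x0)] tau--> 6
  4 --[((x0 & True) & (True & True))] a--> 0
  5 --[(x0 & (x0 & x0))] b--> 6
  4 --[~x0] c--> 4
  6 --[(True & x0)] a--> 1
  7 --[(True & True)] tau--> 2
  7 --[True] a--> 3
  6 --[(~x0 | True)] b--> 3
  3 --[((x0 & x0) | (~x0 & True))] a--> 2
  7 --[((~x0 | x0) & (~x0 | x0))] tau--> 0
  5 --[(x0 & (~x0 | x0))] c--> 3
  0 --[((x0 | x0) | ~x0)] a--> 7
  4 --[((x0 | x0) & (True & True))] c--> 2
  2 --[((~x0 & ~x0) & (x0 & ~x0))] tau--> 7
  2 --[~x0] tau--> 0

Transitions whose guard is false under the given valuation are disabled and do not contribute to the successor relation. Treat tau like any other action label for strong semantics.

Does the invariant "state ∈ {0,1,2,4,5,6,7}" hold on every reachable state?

Inv-set: {0,1,2,4,5,6,7}
R = {0,1,2,3,6,7}
  0: ✓
  1: ✓
  2: ✓
  3: VIOLATES
  6: ✓
  7: ✓
counterexample path to 3: a·a

Answer: INVARIANT VIOLATED at state 3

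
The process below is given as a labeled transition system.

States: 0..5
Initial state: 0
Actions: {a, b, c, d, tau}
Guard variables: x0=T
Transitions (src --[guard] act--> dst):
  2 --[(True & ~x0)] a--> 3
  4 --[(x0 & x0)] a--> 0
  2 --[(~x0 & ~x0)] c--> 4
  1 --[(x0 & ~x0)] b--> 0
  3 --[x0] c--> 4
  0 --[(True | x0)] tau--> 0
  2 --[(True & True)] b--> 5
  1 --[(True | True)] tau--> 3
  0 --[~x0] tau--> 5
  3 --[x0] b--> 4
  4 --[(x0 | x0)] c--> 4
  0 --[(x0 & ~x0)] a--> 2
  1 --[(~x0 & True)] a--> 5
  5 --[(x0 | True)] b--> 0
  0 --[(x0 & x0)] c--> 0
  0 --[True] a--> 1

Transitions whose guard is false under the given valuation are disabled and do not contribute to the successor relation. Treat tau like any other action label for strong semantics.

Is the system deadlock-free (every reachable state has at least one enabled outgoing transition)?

Reach set: {0,1,3,4}
  0: a→1  c→0  tau→0  [3 out]
  1: tau→3  [1 out]
  3: b→4  c→4  [2 out]
  4: a→0  c→4  [2 out]

Answer: DEADLOCK-FREE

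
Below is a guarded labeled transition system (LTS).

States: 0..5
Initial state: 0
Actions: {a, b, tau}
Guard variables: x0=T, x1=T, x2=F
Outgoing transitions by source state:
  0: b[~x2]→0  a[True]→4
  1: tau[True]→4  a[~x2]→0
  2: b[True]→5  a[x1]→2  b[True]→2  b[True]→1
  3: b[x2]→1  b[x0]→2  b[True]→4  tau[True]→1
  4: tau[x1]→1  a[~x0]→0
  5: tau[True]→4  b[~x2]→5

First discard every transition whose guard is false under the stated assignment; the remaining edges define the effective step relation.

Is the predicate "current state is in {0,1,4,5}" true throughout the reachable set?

Allowed set {0,1,4,5}
Reach set: {0,1,4}
  0: ok
  1: ok
  4: ok

Answer: INVARIANT HOLDS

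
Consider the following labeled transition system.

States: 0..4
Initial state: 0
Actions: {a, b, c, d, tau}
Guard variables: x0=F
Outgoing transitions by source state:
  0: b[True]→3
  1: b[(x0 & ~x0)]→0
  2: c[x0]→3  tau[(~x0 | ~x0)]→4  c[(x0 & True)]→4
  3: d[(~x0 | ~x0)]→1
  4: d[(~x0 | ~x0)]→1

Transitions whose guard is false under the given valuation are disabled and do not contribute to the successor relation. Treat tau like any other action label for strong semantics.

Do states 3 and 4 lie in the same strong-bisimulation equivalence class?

Compute ~ classes (split until stable):
  P[0] = {{0,1,2,3,4}}
  P[1] = {{0},{1},{2},{3,4}}
stable after 2 split(s): 4 block(s)
class of 3: {3,4}; class of 4: {3,4}

Answer: BISIMILAR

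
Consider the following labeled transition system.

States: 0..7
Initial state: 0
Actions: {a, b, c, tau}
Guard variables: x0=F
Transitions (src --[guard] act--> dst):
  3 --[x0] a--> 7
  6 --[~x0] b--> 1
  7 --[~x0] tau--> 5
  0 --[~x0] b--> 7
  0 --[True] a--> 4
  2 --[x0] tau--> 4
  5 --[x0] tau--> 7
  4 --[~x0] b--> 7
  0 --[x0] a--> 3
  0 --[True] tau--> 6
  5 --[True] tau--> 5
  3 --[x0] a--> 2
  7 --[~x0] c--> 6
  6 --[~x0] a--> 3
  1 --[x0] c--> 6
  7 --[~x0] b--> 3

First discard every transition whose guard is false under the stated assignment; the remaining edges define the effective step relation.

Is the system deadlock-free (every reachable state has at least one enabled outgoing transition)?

Reachable = {0,1,3,4,5,6,7}
  0: a→4  b→7  tau→6  [deg 3]
  1: ∅  [no exit]
  3: ∅  [no exit]
  4: b→7  [deg 1]
  5: tau→5  [deg 1]
  6: a→3  b→1  [deg 2]
  7: b→3  c→6  tau→5  [deg 3]
trace reaching 1: tau·b

Answer: DEADLOCK at state 1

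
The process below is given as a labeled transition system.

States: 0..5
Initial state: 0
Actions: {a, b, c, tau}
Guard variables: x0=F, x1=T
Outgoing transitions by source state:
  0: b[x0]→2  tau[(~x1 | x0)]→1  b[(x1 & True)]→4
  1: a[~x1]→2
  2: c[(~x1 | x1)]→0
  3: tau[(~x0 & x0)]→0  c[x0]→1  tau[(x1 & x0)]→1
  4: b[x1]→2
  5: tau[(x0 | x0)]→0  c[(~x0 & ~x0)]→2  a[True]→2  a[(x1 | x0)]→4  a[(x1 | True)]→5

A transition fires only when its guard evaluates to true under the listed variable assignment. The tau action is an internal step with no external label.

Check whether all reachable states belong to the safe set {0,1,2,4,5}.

Answer: INVARIANT HOLDS

Analysis:
Allowed set {0,1,2,4,5}
Reachable = {0,2,4}
  0: ✓
  2: ✓
  4: ✓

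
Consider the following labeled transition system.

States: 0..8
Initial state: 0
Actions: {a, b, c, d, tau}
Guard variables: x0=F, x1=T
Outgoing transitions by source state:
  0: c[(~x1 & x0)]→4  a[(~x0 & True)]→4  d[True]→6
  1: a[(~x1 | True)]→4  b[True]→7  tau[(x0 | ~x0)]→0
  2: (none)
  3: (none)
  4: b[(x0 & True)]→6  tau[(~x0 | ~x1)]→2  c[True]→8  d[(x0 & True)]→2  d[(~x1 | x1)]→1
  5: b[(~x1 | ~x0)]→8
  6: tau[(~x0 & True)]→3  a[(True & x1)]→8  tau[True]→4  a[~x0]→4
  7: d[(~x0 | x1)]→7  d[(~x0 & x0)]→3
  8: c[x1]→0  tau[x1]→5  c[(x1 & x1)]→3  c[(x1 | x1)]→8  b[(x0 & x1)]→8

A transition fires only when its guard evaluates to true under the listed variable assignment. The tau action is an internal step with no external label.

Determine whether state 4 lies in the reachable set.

Guard filter leaves 18 enabled edge(s).
depth 0: {0}
depth 1: {4,6}  cumulative {0,4,6}
depth 2: {1,2,3,8}  cumulative {0,1,2,3,4,6,8}
depth 3: {5,7}  cumulative {0,1,2,3,4,5,6,7,8}
R = {0,1,2,3,4,5,6,7,8}
witness 4: a

Answer: REACHABLE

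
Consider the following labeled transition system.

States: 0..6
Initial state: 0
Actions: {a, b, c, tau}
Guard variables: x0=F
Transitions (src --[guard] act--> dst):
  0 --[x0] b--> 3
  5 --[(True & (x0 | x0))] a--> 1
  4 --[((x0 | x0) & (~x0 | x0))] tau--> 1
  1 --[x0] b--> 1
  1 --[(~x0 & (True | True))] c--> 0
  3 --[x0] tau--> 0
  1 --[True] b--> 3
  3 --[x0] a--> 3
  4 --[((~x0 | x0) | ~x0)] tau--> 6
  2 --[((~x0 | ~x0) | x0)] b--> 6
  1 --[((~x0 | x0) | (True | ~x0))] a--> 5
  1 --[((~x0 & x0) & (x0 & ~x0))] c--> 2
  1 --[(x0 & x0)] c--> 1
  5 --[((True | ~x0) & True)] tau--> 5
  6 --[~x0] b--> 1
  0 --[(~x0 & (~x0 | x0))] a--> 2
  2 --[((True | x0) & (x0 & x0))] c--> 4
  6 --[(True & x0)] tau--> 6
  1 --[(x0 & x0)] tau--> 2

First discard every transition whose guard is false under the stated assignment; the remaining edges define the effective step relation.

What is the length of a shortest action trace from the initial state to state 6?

Layered search for 6:
  depth 0: {0}
  depth 1: {2}
  depth 2: {6}
depth(6)=2, e.g. a·b

Answer: 2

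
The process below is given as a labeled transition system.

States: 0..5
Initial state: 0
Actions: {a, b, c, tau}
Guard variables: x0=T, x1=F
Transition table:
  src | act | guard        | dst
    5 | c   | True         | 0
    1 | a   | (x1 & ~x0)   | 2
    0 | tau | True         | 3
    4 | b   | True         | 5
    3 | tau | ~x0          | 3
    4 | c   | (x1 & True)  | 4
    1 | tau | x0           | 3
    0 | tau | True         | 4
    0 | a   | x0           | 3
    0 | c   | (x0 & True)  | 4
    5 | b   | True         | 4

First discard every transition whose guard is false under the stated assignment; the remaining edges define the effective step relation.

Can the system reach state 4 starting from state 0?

Answer: REACHABLE

Analysis:
8 transition(s) survive guard evaluation.
Layer 0: {0}
Layer 1: {3,4}  total {0,3,4}
Layer 2: {5}  total {0,3,4,5}
Reach set: {0,3,4,5}
trace reaching 4: tau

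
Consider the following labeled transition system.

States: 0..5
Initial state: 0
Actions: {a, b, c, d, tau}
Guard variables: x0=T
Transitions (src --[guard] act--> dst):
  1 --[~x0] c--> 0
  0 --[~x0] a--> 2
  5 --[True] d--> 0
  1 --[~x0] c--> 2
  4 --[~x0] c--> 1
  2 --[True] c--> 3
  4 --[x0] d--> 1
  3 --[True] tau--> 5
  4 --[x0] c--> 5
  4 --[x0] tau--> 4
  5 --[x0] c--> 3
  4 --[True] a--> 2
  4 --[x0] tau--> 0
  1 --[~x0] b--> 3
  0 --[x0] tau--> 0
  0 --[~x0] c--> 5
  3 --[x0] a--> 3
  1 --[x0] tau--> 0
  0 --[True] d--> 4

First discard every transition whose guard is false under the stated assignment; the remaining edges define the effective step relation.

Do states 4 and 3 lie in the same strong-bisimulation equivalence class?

Answer: NOT BISIMILAR

Analysis:
Refine partition for ~:
  π0 = {{0,1,2,3,4,5}}
  π1 = {{0},{1},{2},{3},{4},{5}}
stable after 2 split(s): 6 block(s)
class of 4: {4}; class of 3: {3}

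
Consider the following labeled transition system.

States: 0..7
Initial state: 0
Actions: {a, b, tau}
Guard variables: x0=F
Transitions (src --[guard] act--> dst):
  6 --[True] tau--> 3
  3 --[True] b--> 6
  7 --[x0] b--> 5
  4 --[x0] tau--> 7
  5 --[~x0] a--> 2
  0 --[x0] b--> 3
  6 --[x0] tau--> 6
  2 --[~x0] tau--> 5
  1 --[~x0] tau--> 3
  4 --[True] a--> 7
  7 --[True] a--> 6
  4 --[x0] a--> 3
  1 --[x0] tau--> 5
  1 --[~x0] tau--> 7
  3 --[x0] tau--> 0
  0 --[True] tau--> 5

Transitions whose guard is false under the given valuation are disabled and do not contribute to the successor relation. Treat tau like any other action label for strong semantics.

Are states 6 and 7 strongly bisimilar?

Refine partition for ~:
  round 0: {{0,1,2,3,4,5,6,7}}
  round 1: {{0,1,2,6},{3},{4,5,7}}
  round 2: {{0,2},{1},{3},{4},{5,7},{6}}
  round 3: {{0,2},{1},{3},{4},{5},{6},{7}}
Fixed point at round 4; 7 class(es).
6∈{6}, 7∈{7}

Answer: NOT BISIMILAR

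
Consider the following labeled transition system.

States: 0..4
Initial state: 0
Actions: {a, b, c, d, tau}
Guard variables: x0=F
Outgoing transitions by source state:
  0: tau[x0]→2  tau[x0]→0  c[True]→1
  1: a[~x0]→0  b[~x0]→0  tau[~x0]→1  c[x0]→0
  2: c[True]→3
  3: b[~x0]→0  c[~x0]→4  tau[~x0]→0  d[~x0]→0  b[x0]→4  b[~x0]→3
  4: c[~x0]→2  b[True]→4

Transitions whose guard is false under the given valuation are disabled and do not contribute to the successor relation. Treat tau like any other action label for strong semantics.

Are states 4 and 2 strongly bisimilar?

Compute ~ classes (split until stable):
  π0 = {{0,1,2,3,4}}
  π1 = {{0,2},{1},{3},{4}}
  π2 = {{0},{1},{2},{3},{4}}
Fixed point at round 3; 5 class(es).
[4]={4}  [2]={2}

Answer: NOT BISIMILAR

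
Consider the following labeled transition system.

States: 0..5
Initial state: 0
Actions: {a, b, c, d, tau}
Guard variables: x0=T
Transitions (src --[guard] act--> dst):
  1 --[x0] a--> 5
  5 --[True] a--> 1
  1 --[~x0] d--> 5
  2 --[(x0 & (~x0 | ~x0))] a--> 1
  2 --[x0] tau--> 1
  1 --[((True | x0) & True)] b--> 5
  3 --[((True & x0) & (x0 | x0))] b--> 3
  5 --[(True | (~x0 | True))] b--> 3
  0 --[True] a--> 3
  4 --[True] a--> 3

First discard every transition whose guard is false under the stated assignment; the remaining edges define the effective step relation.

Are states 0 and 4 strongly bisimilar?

Bisimulation quotient by refinement:
  P[0] = {{0,1,2,3,4,5}}
  P[1] = {{0,4},{1,5},{2},{3}}
  P[2] = {{0,4},{1},{2},{3},{5}}
stable after 3 split(s): 5 block(s)
class of 0: {0,4}; class of 4: {0,4}

Answer: BISIMILAR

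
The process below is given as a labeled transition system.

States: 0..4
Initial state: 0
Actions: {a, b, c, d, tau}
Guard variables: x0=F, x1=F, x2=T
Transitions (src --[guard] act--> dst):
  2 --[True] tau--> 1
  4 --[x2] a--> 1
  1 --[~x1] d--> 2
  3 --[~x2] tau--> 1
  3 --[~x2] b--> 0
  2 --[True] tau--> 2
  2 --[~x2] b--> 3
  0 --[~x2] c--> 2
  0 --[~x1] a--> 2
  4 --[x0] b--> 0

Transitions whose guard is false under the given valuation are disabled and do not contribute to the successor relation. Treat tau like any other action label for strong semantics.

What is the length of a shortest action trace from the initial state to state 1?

Layered search for 1:
  Layer 0: {0}
  Layer 1: {2}
  Layer 2: {1}
1 enters at depth 2; path a·tau

Answer: 2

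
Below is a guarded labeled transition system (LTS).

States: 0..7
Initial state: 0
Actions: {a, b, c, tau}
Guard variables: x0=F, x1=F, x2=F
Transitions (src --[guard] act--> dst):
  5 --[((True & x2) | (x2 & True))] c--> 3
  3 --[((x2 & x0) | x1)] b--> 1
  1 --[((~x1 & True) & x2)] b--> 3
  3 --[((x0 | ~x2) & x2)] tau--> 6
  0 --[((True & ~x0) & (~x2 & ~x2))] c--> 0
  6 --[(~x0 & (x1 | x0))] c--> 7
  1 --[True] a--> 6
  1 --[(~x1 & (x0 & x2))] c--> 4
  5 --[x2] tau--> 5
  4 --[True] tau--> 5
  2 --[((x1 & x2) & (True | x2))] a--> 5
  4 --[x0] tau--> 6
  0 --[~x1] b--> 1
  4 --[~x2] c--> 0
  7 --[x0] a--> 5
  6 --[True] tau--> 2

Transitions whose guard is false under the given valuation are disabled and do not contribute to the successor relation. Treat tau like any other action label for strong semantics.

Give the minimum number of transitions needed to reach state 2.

Answer: 3

Trace:
Breadth-first toward 2:
  Layer 0: {0}
  Layer 1: {1}
  Layer 2: {6}
  Layer 3: {2}
depth(2)=3, e.g. b·a·tau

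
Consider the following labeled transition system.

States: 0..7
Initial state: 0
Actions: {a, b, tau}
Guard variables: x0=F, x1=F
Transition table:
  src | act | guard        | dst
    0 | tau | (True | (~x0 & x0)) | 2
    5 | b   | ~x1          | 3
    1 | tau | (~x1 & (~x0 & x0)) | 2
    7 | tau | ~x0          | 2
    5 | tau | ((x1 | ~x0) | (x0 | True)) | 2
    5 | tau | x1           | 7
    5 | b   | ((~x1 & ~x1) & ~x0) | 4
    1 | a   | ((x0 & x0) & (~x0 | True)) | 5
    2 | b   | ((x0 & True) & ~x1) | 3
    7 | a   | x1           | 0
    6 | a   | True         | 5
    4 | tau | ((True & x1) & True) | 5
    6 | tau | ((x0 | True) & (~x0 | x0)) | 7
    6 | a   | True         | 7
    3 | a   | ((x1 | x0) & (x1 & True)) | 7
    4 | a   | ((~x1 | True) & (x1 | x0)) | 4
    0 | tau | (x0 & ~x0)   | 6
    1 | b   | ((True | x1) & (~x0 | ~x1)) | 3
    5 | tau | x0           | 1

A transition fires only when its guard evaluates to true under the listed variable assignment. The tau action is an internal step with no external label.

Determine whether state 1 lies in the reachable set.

Answer: UNREACHABLE

Trace:
After dropping false guards: 9 live edges.
depth 0: {0}
depth 1: {2}  total {0,2}
Reachable = {0,2}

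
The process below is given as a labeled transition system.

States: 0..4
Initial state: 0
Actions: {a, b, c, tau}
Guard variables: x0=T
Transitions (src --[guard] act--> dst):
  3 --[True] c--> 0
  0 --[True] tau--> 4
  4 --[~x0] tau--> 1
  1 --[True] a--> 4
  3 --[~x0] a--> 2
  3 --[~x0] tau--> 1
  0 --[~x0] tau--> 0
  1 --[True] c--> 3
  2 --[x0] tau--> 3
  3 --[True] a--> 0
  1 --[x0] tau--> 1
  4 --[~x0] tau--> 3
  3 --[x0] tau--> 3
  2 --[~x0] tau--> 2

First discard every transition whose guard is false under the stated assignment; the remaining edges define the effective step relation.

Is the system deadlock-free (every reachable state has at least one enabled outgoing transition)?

Answer: DEADLOCK at state 4

Analysis:
Reachable = {0,4}
  0: tau→4  [1 exit(s)]
  4: ∅  [no exit]
Path to 4: tau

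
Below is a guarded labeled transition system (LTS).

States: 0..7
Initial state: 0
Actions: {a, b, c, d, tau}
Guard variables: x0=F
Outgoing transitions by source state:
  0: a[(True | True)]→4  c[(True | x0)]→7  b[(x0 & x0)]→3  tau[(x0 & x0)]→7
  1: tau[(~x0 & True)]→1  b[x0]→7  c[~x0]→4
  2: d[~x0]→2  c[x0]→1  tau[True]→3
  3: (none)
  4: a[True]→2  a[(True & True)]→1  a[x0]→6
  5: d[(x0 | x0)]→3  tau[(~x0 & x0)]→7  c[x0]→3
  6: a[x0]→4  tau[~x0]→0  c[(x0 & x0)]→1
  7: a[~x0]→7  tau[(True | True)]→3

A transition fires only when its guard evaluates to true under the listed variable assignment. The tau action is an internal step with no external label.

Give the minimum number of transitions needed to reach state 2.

Answer: 2

Analysis:
BFS to 2:
  L0 = {0}
  L1 = {4,7}
  L2 = {1,2,3}
2 enters at depth 2; path a·a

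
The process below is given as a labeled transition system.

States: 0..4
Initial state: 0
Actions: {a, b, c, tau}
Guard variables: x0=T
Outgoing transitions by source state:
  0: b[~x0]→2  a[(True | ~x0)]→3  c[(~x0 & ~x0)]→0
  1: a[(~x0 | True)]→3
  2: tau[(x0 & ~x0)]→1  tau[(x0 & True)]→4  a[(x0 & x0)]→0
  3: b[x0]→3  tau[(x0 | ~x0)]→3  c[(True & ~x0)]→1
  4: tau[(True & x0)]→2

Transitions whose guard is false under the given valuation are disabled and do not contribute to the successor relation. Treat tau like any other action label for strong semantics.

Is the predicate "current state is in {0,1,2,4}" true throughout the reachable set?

Inv-set: {0,1,2,4}
Reachable = {0,3}
  0: ok
  3: outside
reach 3 via a — violates

Answer: INVARIANT VIOLATED at state 3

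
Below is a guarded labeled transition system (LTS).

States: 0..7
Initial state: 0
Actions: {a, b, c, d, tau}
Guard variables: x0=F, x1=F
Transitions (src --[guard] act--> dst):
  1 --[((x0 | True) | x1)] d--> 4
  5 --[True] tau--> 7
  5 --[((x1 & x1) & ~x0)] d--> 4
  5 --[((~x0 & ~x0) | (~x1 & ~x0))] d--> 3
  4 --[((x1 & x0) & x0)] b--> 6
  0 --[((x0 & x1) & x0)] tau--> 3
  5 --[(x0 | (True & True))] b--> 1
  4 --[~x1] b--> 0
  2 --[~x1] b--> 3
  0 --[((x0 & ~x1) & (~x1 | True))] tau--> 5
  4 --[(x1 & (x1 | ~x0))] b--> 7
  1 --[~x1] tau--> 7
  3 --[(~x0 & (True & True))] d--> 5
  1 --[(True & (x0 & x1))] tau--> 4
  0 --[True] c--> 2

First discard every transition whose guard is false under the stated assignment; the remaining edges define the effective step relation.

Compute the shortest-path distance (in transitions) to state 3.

Answer: 2

Analysis:
Layered search for 3:
  Layer 0: {0}
  Layer 1: {2}
  Layer 2: {3}
3 enters at depth 2; path c·b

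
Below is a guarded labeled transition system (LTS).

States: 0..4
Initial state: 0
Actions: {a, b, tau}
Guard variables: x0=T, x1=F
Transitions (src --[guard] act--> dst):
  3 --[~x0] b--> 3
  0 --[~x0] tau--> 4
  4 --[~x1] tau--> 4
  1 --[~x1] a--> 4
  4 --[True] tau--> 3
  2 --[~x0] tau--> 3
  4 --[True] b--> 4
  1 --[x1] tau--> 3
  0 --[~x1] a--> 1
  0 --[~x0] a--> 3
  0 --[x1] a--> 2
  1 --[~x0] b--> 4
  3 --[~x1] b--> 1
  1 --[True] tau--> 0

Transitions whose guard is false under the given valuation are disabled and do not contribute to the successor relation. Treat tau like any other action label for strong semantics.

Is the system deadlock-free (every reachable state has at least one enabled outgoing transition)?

Answer: DEADLOCK-FREE

Working:
Reach set: {0,1,3,4}
  0: a→1  [1 out]
  1: a→4  tau→0  [2 out]
  3: b→1  [1 out]
  4: b→4  tau→3  tau→4  [3 out]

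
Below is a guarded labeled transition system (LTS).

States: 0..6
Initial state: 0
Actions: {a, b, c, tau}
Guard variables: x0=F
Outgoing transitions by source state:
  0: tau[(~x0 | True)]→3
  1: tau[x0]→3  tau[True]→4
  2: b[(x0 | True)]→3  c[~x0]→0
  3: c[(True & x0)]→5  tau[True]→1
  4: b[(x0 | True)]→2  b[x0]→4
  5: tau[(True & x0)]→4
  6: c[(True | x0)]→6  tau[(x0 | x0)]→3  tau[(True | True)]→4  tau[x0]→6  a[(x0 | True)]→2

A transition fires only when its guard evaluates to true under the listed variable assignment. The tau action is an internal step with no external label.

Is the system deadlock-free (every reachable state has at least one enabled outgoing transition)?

Answer: DEADLOCK-FREE

Analysis:
R = {0,1,2,3,4}
  0: tau→3  [1 out]
  1: tau→4  [1 out]
  2: b→3  c→0  [2 out]
  3: tau→1  [1 out]
  4: b→2  [1 out]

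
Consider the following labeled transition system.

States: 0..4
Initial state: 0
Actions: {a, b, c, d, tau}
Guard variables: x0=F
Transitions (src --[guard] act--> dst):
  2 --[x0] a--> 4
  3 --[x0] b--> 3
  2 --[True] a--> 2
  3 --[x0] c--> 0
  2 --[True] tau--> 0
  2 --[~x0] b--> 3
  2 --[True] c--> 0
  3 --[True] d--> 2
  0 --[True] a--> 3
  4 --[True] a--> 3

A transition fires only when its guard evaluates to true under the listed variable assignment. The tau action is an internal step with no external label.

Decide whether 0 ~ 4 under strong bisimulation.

Answer: BISIMILAR

Analysis:
Refine partition for ~:
  P[0] = {{0,1,2,3,4}}
  P[1] = {{0,4},{1},{2},{3}}
4 equivalence class(es) (converged in 2)
[0]={0,4}  [4]={0,4}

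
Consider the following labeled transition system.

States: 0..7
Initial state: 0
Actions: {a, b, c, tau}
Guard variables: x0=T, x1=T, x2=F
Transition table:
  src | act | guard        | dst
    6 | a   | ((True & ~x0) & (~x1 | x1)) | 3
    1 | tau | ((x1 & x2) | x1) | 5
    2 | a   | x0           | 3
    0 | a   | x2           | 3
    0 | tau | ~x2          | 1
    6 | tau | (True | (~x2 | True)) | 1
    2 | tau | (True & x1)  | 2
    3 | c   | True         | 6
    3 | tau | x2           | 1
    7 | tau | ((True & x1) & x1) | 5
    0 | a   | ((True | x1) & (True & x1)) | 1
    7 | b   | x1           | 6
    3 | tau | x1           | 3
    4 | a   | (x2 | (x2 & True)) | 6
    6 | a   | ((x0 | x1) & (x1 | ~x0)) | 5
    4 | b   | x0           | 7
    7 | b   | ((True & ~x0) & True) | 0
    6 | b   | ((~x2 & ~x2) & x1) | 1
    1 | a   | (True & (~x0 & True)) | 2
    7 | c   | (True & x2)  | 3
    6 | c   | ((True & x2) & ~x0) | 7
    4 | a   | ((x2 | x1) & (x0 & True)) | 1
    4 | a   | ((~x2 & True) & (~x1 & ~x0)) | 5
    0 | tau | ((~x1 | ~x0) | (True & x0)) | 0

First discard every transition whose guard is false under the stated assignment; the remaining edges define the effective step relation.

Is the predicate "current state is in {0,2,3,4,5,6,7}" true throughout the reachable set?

Answer: INVARIANT VIOLATED at state 1

Trace:
Allowed set {0,2,3,4,5,6,7}
Reach set: {0,1,5}
  0: ok
  1: ✗ unsafe
  5: ok
witness against invariant: tau → 1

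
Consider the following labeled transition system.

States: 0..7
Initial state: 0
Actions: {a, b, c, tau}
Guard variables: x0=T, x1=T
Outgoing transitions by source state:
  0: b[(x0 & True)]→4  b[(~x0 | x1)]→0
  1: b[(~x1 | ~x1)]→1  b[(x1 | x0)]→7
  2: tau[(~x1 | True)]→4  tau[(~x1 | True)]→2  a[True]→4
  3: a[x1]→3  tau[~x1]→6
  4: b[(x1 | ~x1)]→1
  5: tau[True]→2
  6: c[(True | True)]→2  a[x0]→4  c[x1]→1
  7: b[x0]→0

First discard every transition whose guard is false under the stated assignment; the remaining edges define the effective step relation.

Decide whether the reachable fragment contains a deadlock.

Reachable = {0,1,4,7}
  0: b→0  b→4  [2 out]
  1: b→7  [1 out]
  4: b→1  [1 out]
  7: b→0  [1 out]

Answer: DEADLOCK-FREE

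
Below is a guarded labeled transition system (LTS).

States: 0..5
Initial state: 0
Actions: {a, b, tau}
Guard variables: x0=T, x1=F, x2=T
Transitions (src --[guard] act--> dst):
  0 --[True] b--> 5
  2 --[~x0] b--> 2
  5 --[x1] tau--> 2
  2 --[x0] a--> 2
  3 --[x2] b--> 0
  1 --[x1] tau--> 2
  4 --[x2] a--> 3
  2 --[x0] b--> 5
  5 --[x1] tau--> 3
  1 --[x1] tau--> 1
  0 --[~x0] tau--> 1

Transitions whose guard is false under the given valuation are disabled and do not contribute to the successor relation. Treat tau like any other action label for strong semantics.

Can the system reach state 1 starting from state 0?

Answer: UNREACHABLE

Analysis:
5 transition(s) survive guard evaluation.
L0 = {0}
L1 = {5}  cumulative {0,5}
R = {0,5}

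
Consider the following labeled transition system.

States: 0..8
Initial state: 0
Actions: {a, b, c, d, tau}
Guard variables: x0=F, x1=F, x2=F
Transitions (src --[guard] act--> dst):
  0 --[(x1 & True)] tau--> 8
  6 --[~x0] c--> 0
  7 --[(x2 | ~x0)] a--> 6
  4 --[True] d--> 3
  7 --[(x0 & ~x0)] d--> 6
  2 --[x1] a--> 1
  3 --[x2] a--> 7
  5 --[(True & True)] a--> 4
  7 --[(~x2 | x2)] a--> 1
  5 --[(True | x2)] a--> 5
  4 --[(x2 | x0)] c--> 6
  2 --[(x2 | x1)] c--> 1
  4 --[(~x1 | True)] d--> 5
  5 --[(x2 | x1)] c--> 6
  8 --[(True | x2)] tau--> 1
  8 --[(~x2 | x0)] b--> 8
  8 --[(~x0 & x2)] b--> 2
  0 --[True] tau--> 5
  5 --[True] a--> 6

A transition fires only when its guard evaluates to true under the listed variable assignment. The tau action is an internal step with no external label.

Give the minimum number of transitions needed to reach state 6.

Answer: 2

Trace:
Breadth-first toward 6:
  L0 = {0}
  L1 = {5}
  L2 = {4,6}
6 enters at depth 2; path tau·a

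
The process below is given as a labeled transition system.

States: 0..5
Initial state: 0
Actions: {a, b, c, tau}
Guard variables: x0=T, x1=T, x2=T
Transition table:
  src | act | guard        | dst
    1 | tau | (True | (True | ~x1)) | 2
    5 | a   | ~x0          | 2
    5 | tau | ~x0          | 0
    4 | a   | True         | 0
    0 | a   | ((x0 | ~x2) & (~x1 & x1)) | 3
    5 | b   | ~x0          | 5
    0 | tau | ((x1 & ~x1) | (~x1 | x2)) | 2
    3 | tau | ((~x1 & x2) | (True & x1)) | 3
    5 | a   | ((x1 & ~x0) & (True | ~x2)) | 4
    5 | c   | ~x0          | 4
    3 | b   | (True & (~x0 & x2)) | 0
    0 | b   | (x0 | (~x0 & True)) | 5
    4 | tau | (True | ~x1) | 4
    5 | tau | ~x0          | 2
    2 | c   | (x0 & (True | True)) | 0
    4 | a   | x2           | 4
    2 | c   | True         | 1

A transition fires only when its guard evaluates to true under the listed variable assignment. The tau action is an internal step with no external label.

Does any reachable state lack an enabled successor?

Answer: DEADLOCK at state 5

Working:
Reach set: {0,1,2,5}
  0: b→5  tau→2  [2 out]
  1: tau→2  [1 out]
  2: c→0  c→1  [2 out]
  5: ∅  [deadlock]
witness 5: b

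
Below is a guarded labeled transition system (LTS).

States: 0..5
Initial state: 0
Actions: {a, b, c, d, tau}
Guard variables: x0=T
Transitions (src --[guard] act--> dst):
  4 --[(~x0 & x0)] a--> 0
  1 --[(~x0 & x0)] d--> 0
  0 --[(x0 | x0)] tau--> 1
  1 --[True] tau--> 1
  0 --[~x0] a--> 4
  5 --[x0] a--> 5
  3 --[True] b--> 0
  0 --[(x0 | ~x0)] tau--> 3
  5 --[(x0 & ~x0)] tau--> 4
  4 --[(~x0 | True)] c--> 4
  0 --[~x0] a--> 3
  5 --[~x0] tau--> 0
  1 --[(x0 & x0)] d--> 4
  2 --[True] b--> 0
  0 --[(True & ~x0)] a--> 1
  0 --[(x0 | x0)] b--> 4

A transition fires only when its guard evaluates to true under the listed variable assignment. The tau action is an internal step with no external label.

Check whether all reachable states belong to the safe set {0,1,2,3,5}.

Answer: INVARIANT VIOLATED at state 4

Analysis:
Safe = {0,1,2,3,5}
Reachable = {0,1,3,4}
  0: ok
  1: ok
  3: ok
  4: outside
counterexample path to 4: b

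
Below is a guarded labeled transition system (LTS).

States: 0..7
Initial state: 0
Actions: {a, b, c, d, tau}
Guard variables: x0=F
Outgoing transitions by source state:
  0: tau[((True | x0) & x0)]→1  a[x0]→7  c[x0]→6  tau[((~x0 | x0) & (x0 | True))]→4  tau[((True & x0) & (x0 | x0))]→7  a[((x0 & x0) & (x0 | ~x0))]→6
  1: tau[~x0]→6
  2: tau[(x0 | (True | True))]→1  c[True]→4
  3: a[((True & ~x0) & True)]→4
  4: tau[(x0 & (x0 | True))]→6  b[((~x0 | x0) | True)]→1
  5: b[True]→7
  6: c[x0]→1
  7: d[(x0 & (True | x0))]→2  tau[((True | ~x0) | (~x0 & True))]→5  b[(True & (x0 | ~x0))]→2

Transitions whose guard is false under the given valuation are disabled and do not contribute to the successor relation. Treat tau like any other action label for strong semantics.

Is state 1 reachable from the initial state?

Answer: REACHABLE

Analysis:
9 transition(s) survive guard evaluation.
depth 0: {0}
depth 1: {4}  now seen {0,4}
depth 2: {1}  now seen {0,1,4}
depth 3: {6}  now seen {0,1,4,6}
Reach set: {0,1,4,6}
witness 1: tau·b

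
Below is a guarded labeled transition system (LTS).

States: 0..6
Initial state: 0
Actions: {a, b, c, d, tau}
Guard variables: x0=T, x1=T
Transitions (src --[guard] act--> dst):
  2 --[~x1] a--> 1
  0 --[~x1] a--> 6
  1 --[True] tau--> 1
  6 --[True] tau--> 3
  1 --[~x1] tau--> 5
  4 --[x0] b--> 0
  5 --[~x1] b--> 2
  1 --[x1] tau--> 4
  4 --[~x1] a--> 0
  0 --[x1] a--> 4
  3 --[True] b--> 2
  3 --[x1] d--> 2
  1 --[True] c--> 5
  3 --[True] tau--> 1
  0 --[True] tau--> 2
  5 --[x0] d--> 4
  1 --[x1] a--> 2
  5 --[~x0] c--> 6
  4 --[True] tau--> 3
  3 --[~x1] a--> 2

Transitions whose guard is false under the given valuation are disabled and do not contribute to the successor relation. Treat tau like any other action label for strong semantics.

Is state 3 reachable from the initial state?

Answer: REACHABLE

Analysis:
13 transition(s) survive guard evaluation.
L0 = {0}
L1 = {2,4}  now seen {0,2,4}
L2 = {3}  now seen {0,2,3,4}
L3 = {1}  now seen {0,1,2,3,4}
L4 = {5}  now seen {0,1,2,3,4,5}
Reach set: {0,1,2,3,4,5}
Path to 3: a·tau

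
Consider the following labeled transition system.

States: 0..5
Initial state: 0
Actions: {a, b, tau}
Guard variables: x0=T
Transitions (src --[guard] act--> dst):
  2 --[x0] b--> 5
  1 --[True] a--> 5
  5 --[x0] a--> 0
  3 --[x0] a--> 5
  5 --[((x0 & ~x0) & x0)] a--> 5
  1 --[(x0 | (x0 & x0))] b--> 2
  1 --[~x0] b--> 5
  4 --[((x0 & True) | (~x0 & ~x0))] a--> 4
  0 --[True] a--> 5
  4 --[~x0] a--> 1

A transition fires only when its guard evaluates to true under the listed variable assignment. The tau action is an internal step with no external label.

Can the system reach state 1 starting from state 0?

Guard filter leaves 7 enabled edge(s).
depth 0: {0}
depth 1: {5}  total {0,5}
Reach set: {0,5}

Answer: UNREACHABLE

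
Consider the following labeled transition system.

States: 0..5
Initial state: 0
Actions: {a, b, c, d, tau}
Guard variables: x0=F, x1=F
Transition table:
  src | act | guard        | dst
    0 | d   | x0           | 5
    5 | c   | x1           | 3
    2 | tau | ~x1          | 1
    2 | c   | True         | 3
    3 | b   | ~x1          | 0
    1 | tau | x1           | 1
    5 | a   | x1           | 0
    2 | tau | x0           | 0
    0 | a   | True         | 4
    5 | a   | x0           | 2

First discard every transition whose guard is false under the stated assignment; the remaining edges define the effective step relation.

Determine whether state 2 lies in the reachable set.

Answer: UNREACHABLE

Trace:
After dropping false guards: 4 live edges.
depth 0: {0}
depth 1: {4}  now seen {0,4}
R = {0,4}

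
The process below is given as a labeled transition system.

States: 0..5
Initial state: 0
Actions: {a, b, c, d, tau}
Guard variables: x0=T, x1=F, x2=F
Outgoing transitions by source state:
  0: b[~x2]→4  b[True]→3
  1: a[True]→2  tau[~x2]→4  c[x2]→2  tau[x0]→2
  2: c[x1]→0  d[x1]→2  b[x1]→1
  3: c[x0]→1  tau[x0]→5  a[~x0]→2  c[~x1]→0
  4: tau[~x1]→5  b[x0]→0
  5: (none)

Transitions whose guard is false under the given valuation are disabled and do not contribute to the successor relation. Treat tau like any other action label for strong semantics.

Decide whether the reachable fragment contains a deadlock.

Reachable = {0,1,2,3,4,5}
  0: b→3  b→4  [2 out]
  1: a→2  tau→2  tau→4  [3 out]
  2: ∅  [STUCK]
  3: c→0  c→1  tau→5  [3 out]
  4: b→0  tau→5  [2 out]
  5: ∅  [STUCK]
trace reaching 2: b·c·a

Answer: DEADLOCK at state 2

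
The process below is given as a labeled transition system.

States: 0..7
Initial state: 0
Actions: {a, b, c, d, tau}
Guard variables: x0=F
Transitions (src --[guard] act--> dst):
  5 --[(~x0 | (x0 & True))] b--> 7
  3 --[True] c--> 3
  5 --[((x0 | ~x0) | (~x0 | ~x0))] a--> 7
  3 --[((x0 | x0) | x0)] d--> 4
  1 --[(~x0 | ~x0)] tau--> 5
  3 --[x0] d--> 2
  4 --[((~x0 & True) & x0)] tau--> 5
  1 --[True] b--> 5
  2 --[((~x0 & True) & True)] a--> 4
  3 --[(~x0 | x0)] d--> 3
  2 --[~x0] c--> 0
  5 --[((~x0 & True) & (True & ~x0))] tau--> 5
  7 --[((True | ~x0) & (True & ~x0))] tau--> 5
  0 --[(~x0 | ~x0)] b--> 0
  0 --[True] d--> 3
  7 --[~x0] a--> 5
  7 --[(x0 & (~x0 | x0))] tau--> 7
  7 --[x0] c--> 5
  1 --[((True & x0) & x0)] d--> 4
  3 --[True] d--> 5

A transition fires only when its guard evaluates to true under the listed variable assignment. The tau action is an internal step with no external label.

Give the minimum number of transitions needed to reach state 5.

Layered search for 5:
  depth 0: {0}
  depth 1: {3}
  depth 2: {5}
depth(5)=2, e.g. d·d

Answer: 2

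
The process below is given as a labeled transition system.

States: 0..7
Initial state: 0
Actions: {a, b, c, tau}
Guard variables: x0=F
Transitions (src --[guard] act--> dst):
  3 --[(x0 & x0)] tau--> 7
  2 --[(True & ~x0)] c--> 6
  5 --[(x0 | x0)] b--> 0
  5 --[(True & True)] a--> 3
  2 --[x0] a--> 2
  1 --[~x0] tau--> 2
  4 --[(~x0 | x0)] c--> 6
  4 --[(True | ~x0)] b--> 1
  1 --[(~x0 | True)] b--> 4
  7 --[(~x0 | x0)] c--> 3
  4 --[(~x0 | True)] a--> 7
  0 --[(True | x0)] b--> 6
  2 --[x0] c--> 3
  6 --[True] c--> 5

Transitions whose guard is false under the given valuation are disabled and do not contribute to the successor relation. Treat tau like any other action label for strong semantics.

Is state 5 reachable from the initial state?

Answer: REACHABLE

Trace:
After dropping false guards: 10 live edges.
Layer 0: {0}
Layer 1: {6}  cumulative {0,6}
Layer 2: {5}  cumulative {0,5,6}
Layer 3: {3}  cumulative {0,3,5,6}
Reach set: {0,3,5,6}
witness 5: b·c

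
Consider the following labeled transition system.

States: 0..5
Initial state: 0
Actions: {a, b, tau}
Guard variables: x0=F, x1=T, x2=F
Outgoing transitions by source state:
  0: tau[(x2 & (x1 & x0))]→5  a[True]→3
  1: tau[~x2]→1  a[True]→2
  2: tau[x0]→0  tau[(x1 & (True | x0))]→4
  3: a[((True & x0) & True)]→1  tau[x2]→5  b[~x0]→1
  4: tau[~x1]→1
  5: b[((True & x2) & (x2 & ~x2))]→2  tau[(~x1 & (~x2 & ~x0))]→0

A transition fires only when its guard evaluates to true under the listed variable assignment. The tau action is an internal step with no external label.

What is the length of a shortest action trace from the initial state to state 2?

BFS to 2:
  Layer 0: {0}
  Layer 1: {3}
  Layer 2: {1}
  Layer 3: {2}
first hit 2 at d=3 via a·b·a

Answer: 3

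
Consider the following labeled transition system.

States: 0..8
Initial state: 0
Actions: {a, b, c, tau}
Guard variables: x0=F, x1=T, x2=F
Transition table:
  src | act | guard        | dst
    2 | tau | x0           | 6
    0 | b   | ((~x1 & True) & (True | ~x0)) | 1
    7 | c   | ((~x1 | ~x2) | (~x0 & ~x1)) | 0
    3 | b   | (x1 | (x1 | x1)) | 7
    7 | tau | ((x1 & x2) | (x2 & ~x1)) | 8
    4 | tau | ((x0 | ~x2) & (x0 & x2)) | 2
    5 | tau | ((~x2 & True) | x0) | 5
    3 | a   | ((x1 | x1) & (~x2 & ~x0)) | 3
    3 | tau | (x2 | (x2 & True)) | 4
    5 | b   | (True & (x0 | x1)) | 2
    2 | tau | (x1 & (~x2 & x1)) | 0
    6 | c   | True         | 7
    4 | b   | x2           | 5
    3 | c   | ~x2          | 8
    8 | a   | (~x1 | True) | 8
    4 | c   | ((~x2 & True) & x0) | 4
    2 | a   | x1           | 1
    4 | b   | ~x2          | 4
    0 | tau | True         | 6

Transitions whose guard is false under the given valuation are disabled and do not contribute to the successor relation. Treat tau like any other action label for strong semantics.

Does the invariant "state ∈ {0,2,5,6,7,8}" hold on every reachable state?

Answer: INVARIANT HOLDS

Trace:
Inv-set: {0,2,5,6,7,8}
Reach set: {0,6,7}
  0: ✓
  6: ✓
  7: ✓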